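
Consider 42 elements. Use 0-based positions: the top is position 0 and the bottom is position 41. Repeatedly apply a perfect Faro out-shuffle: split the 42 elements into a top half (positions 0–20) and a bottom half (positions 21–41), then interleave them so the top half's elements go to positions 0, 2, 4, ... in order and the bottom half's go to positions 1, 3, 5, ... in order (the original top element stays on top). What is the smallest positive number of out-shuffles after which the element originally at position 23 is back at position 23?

20

Follow position 23 under repeated out-shuffles:
23 → 5 → 10 → 20 → 40 → 39 → 37 → 33 → 25 → 9 → 18 → 36 → 31 → 21 → 1 → 2 → 4 → 8 → 16 → 32 → 23
It first returns after 20 out-shuffles.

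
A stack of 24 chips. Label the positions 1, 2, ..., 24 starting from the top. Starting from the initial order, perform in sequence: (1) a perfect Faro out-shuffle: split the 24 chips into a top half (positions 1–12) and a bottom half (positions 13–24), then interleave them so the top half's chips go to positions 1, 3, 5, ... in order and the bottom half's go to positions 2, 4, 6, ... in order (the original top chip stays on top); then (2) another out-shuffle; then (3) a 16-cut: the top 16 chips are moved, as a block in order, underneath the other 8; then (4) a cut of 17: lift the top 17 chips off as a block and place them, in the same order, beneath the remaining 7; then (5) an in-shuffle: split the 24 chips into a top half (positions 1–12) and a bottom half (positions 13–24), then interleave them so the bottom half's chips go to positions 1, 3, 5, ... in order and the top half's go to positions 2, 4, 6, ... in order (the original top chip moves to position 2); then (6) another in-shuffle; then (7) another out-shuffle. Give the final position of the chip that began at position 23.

Track the chip from position 23 forward through each operation:
  after op 1 (out-shuffle): 23 → 22
  after op 2 (out-shuffle): 22 → 20
  after op 3 (cut 16): 20 → 4
  after op 4 (cut 17): 4 → 11
  after op 5 (in-shuffle): 11 → 22
  after op 6 (in-shuffle): 22 → 19
  after op 7 (out-shuffle): 19 → 14

14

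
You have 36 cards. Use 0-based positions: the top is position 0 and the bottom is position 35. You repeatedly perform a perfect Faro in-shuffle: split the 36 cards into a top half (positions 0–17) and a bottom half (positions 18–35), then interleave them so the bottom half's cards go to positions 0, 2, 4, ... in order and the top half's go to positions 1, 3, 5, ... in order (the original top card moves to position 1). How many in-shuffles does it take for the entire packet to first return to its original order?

36

The in-shuffle permutes the 36 positions with cycle lengths [36].
Every card is home exactly when every cycle has completed a whole number of laps, i.e. after lcm(36) = 36 in-shuffles.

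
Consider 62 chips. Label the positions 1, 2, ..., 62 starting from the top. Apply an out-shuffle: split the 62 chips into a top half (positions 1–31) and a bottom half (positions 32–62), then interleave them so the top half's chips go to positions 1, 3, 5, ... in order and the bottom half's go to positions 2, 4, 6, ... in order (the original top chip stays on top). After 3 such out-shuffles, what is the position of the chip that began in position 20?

Track the chip's position through each out-shuffle:
20 → 39 → 16 → 31

31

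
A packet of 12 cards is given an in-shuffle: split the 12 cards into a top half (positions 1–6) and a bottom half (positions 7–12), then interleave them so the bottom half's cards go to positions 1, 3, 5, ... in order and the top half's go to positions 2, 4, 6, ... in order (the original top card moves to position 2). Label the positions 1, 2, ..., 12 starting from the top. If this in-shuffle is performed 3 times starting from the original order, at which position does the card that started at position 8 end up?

Track the card's position through each in-shuffle:
8 → 3 → 6 → 12

12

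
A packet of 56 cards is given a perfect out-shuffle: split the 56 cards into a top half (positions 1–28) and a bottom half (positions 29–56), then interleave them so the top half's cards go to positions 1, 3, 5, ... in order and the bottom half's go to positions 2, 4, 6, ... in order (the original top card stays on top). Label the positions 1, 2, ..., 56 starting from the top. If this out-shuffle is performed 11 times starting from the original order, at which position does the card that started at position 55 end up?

43

Track the card's position through each out-shuffle:
55 → 54 → 52 → 48 → 40 → 24 → 47 → 38 → 20 → 39 → 22 → 43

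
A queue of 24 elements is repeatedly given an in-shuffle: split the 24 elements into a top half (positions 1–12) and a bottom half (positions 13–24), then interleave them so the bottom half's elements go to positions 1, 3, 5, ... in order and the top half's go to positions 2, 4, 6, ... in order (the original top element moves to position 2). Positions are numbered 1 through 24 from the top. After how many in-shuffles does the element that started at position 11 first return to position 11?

Follow position 11 under repeated in-shuffles:
11 → 22 → 19 → 13 → 1 → 2 → 4 → 8 → 16 → 7 → 14 → 3 → 6 → 12 → 24 → 23 → 21 → 17 → 9 → 18 → 11
It first returns after 20 in-shuffles.

20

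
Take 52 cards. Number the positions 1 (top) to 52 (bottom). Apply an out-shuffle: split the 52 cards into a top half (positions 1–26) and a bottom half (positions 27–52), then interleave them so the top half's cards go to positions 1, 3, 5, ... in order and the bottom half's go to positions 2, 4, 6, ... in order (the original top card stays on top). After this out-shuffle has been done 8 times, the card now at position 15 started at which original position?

Work backwards from position 15, undoing one out-shuffle at a time:
15 ← 8 ← 30 ← 41 ← 21 ← 11 ← 6 ← 29 ← 15
So the card now at position 15 started at position 15.

15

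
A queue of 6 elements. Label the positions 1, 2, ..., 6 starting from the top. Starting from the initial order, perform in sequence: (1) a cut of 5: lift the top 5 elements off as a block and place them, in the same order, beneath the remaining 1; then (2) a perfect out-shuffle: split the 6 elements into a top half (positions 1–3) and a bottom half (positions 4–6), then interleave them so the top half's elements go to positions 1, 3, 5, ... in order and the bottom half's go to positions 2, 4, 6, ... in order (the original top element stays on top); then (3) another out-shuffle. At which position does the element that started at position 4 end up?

Track the element from position 4 forward through each operation:
  after op 1 (cut 5): 4 → 5
  after op 2 (out-shuffle): 5 → 4
  after op 3 (out-shuffle): 4 → 2

2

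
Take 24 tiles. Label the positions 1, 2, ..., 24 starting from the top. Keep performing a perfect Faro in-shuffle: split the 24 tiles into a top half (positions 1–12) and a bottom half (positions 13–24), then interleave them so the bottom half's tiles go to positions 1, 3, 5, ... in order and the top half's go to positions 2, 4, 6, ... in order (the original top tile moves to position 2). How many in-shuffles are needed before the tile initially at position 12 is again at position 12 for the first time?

Follow position 12 under repeated in-shuffles:
12 → 24 → 23 → 21 → 17 → 9 → 18 → 11 → 22 → 19 → 13 → 1 → 2 → 4 → 8 → 16 → 7 → 14 → 3 → 6 → 12
It first returns after 20 in-shuffles.

20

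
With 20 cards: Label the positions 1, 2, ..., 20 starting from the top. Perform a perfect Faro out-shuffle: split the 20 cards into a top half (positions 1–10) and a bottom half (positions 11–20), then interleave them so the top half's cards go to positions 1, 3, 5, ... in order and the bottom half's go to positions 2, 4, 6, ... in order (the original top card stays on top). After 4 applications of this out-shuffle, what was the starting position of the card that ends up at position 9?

11

Work backwards from position 9, undoing one out-shuffle at a time:
9 ← 5 ← 3 ← 2 ← 11
So the card now at position 9 started at position 11.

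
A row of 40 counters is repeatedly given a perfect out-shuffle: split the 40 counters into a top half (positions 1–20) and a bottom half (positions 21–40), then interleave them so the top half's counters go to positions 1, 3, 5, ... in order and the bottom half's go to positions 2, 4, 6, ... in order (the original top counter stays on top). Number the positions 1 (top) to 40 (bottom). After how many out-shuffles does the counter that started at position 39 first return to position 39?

12

Follow position 39 under repeated out-shuffles:
39 → 38 → 36 → 32 → 24 → 8 → 15 → 29 → 18 → 35 → 30 → 20 → 39
It first returns after 12 out-shuffles.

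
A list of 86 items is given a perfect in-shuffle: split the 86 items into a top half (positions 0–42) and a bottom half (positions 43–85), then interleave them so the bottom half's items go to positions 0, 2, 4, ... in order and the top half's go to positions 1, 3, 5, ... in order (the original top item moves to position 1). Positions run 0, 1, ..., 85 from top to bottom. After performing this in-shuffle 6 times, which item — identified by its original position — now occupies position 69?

30

Work backwards from position 69, undoing one in-shuffle at a time:
69 ← 34 ← 60 ← 73 ← 36 ← 61 ← 30
So the item now at position 69 started at position 30.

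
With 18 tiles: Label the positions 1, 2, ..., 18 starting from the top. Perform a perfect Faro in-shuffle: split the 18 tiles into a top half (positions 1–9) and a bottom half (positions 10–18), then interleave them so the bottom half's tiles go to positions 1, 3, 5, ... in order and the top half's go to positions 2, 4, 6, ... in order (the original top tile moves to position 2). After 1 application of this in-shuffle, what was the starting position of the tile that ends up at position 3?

Work backwards from position 3, undoing one in-shuffle at a time:
3 ← 11
So the tile now at position 3 started at position 11.

11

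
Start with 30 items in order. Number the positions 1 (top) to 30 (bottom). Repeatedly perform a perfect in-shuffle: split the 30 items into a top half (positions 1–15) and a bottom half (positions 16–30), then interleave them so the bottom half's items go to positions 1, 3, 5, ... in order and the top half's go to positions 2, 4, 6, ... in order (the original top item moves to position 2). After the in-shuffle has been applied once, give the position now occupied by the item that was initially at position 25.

19

Track the item's position through each in-shuffle:
25 → 19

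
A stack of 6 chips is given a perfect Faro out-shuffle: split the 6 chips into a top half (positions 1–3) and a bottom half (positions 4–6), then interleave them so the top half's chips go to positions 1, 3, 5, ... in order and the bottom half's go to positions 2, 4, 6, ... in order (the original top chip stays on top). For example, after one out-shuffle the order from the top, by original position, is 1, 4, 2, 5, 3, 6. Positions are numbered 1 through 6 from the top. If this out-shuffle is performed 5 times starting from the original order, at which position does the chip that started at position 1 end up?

Position 1 is a fixed point of every out-shuffle, so the chip never moves.

1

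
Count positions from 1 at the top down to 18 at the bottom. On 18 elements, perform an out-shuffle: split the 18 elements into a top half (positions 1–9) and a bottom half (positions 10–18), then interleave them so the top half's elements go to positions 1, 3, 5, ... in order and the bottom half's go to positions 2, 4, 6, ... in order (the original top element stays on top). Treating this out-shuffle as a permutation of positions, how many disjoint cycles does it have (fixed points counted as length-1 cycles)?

Trace each unvisited position around until it returns:
(1) (2 3 5 9 17 16 14 10) (4 7 13 8 15 12 6 11) (18)
4 cycles in total.

4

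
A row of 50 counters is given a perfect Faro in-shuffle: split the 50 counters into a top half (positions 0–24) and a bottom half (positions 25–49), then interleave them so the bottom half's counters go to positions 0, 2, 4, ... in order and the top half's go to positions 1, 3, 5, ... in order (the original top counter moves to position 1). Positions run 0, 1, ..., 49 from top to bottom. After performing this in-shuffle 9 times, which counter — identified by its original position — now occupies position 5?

Work backwards from position 5, undoing one in-shuffle at a time:
5 ← 2 ← 26 ← 38 ← 44 ← 47 ← 23 ← 11 ← 5 ← 2
So the counter now at position 5 started at position 2.

2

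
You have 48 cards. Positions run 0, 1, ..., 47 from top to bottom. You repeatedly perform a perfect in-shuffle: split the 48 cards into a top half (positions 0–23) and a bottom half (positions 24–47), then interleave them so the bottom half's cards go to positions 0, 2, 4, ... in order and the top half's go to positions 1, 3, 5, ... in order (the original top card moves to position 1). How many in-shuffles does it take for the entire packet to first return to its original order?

The in-shuffle permutes the 48 positions with cycle lengths [3, 3, 21, 21].
Every card is home exactly when every cycle has completed a whole number of laps, i.e. after lcm(3, 21) = 21 in-shuffles.

21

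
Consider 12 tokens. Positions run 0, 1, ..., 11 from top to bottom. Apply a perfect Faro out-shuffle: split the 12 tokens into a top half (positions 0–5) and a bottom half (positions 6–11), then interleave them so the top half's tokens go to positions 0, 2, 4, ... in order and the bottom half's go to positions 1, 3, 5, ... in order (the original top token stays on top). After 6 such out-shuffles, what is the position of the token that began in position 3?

Track the token's position through each out-shuffle:
3 → 6 → 1 → 2 → 4 → 8 → 5

5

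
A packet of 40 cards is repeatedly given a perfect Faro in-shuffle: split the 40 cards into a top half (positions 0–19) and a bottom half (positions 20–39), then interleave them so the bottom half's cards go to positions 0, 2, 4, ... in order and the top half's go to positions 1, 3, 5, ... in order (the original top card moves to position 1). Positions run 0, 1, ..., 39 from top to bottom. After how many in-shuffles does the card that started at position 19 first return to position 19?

20

Follow position 19 under repeated in-shuffles:
19 → 39 → 38 → 36 → 32 → 24 → 8 → 17 → 35 → 30 → 20 → 0 → 1 → 3 → 7 → 15 → 31 → 22 → 4 → 9 → 19
It first returns after 20 in-shuffles.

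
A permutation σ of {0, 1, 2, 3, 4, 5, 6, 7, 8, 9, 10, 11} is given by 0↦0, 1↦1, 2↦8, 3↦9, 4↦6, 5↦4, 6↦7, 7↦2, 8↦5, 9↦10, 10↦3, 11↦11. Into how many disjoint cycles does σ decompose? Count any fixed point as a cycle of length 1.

Cycle decomposition: (0) (1) (2 8 5 4 6 7) (3 9 10) (11).
5 cycles.

5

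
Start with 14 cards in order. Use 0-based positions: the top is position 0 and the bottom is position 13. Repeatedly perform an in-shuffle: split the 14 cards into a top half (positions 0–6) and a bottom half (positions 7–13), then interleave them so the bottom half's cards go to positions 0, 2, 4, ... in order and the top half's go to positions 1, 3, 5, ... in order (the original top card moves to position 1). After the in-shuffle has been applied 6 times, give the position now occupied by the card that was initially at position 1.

Track the card's position through each in-shuffle:
1 → 3 → 7 → 0 → 1 → 3 → 7

7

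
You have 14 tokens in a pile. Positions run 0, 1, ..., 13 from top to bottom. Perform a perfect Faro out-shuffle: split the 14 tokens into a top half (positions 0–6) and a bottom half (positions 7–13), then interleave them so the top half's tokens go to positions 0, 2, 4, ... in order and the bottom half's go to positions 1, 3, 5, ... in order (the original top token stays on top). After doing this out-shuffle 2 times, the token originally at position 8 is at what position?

6

Track the token's position through each out-shuffle:
8 → 3 → 6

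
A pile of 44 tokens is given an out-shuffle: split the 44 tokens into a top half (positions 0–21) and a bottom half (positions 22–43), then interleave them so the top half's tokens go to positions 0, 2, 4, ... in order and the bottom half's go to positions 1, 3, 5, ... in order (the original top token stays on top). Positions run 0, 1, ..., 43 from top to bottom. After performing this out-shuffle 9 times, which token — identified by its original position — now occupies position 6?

Work backwards from position 6, undoing one out-shuffle at a time:
6 ← 3 ← 23 ← 33 ← 38 ← 19 ← 31 ← 37 ← 40 ← 20
So the token now at position 6 started at position 20.

20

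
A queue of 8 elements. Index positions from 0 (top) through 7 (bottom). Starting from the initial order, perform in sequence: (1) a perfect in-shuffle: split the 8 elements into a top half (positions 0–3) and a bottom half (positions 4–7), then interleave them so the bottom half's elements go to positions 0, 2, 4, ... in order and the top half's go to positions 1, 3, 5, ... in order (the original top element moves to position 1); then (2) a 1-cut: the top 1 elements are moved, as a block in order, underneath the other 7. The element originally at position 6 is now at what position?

Track the element from position 6 forward through each operation:
  after op 1 (in-shuffle): 6 → 4
  after op 2 (cut 1): 4 → 3

3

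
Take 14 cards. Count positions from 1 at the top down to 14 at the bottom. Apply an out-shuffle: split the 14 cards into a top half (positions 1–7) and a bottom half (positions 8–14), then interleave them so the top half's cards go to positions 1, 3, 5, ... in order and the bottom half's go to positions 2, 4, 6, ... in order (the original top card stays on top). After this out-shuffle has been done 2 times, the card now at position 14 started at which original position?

14

Work backwards from position 14, undoing one out-shuffle at a time:
14 ← 14 ← 14
So the card now at position 14 started at position 14.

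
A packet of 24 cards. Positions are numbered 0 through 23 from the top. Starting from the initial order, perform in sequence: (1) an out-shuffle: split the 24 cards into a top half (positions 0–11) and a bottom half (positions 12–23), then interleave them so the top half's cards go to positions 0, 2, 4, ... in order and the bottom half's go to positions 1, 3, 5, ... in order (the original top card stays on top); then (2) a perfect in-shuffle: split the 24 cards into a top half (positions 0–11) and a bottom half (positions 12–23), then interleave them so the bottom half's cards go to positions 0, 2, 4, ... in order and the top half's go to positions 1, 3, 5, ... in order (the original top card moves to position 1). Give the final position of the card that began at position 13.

7

Track the card from position 13 forward through each operation:
  after op 1 (out-shuffle): 13 → 3
  after op 2 (in-shuffle): 3 → 7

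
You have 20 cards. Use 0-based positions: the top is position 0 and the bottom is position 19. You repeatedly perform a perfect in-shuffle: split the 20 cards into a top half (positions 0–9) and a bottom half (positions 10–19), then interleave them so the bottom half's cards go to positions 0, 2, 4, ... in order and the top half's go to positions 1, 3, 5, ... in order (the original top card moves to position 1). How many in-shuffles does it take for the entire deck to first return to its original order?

6

The in-shuffle permutes the 20 positions with cycle lengths [2, 3, 3, 6, 6].
Every card is home exactly when every cycle has completed a whole number of laps, i.e. after lcm(2, 3, 6) = 6 in-shuffles.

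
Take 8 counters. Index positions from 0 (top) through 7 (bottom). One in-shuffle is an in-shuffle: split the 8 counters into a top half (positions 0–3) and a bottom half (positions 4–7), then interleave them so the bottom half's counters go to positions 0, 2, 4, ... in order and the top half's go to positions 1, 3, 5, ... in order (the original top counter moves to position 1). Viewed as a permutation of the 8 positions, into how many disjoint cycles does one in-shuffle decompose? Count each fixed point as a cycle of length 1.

Trace each unvisited position around until it returns:
(0 1 3 7 6 4) (2 5)
2 cycles in total.

2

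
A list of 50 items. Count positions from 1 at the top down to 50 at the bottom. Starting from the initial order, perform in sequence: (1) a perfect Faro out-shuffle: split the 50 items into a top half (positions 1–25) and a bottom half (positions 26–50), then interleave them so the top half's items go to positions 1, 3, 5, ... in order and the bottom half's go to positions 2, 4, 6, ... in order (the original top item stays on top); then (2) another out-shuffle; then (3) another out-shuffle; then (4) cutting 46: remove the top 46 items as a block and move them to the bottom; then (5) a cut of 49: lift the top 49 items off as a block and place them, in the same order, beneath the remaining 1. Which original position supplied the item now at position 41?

36

Undo the operations in reverse order, starting from position 41:
  undo op 5 (cut 49): 41 ← 40
  undo op 4 (cut 46): 40 ← 36
  undo op 3 (out-shuffle, from bottom half): 36 ← 43
  undo op 2 (out-shuffle, from top half): 43 ← 22
  undo op 1 (out-shuffle, from bottom half): 22 ← 36
So the item at position 41 came from original position 36.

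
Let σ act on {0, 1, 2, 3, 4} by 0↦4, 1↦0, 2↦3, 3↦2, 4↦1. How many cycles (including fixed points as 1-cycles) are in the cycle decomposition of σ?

Cycle decomposition: (0 4 1) (2 3).
2 cycles.

2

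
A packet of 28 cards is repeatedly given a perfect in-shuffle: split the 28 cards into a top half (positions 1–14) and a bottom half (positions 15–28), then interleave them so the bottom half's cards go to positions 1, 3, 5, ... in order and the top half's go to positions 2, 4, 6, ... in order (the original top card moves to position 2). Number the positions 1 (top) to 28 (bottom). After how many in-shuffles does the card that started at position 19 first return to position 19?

Follow position 19 under repeated in-shuffles:
19 → 9 → 18 → 7 → 14 → 28 → 27 → 25 → ... → 19 (length 28)
It first returns after 28 in-shuffles.

28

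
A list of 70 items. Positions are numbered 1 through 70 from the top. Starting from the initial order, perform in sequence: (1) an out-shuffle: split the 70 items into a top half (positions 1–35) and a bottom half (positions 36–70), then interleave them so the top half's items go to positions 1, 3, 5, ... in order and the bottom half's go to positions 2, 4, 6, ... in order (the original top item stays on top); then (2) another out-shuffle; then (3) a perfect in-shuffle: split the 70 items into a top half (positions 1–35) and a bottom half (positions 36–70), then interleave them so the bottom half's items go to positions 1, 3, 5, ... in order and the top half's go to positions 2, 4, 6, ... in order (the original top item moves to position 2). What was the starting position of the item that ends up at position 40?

23

Undo the operations in reverse order, starting from position 40:
  undo op 3 (in-shuffle, from top half): 40 ← 20
  undo op 2 (out-shuffle, from bottom half): 20 ← 45
  undo op 1 (out-shuffle, from top half): 45 ← 23
So the item at position 40 came from original position 23.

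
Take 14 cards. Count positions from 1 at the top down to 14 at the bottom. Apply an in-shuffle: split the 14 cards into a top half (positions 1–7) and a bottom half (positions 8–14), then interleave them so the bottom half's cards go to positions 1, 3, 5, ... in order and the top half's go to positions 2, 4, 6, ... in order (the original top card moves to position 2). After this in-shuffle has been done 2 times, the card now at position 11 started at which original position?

Work backwards from position 11, undoing one in-shuffle at a time:
11 ← 13 ← 14
So the card now at position 11 started at position 14.

14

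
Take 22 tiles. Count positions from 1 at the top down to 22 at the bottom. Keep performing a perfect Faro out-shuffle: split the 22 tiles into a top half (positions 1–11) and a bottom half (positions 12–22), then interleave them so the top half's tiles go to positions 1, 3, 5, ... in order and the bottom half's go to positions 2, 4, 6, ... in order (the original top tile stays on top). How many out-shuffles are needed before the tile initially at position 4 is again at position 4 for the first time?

3

Follow position 4 under repeated out-shuffles:
4 → 7 → 13 → 4
It first returns after 3 out-shuffles.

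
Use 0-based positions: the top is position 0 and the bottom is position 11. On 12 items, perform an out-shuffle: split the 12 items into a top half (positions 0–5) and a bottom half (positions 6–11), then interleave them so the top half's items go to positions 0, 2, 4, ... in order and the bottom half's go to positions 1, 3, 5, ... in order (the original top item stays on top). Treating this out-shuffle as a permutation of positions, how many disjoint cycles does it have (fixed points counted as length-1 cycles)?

Trace each unvisited position around until it returns:
(0) (1 2 4 8 5 10 9 7 3 6) (11)
3 cycles in total.

3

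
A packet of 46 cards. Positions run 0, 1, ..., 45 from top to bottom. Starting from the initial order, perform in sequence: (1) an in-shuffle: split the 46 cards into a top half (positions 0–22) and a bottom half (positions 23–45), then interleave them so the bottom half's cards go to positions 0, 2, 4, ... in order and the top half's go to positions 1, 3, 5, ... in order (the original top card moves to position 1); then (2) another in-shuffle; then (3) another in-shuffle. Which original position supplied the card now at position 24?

Undo the operations in reverse order, starting from position 24:
  undo op 3 (in-shuffle, from bottom half): 24 ← 35
  undo op 2 (in-shuffle, from top half): 35 ← 17
  undo op 1 (in-shuffle, from top half): 17 ← 8
So the card at position 24 came from original position 8.

8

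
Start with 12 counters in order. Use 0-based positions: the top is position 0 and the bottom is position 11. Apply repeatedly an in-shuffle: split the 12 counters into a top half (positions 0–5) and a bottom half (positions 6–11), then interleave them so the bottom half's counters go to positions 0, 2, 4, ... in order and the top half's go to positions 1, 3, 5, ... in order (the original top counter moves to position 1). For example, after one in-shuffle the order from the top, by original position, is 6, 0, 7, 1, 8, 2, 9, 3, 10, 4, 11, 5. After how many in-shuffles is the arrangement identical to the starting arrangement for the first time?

The in-shuffle permutes the 12 positions with cycle lengths [12].
Every counter is home exactly when every cycle has completed a whole number of laps, i.e. after lcm(12) = 12 in-shuffles.

12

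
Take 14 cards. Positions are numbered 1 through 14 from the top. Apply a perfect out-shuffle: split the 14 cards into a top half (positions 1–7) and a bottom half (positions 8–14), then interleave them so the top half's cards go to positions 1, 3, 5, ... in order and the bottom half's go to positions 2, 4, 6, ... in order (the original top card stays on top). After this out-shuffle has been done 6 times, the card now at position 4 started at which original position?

11

Work backwards from position 4, undoing one out-shuffle at a time:
4 ← 9 ← 5 ← 3 ← 2 ← 8 ← 11
So the card now at position 4 started at position 11.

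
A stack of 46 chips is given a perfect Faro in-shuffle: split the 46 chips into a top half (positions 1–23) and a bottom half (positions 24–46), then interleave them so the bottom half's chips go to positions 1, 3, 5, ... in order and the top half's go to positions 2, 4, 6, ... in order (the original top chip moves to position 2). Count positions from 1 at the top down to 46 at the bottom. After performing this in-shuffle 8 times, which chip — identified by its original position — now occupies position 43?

11

Work backwards from position 43, undoing one in-shuffle at a time:
43 ← 45 ← 46 ← 23 ← 35 ← 41 ← 44 ← 22 ← 11
So the chip now at position 43 started at position 11.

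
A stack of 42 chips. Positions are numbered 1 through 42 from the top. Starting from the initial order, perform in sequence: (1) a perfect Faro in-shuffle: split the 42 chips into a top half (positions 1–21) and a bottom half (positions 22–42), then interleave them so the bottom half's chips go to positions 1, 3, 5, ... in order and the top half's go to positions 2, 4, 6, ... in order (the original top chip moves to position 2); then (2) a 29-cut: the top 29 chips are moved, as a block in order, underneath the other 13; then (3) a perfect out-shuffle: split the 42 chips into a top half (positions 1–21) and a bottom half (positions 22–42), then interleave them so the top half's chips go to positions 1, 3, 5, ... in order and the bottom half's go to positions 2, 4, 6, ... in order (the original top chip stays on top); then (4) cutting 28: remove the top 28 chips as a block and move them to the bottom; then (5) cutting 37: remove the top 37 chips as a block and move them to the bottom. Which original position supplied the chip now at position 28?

Undo the operations in reverse order, starting from position 28:
  undo op 5 (cut 37): 28 ← 23
  undo op 4 (cut 28): 23 ← 9
  undo op 3 (out-shuffle, from top half): 9 ← 5
  undo op 2 (cut 29): 5 ← 34
  undo op 1 (in-shuffle, from top half): 34 ← 17
So the chip at position 28 came from original position 17.

17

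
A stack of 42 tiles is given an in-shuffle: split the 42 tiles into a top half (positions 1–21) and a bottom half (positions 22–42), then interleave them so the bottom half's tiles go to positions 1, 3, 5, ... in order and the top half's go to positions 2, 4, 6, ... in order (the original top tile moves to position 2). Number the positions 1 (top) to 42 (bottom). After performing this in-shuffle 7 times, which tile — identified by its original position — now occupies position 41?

Work backwards from position 41, undoing one in-shuffle at a time:
41 ← 42 ← 21 ← 32 ← 16 ← 8 ← 4 ← 2
So the tile now at position 41 started at position 2.

2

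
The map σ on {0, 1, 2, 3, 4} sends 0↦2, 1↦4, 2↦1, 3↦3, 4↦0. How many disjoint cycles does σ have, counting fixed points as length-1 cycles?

2

Cycle decomposition: (0 2 1 4) (3).
2 cycles.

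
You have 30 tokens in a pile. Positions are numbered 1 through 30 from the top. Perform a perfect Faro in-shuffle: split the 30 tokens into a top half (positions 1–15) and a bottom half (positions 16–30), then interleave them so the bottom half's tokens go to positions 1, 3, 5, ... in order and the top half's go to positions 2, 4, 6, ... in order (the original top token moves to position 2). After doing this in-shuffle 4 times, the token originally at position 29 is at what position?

30

Track the token's position through each in-shuffle:
29 → 27 → 23 → 15 → 30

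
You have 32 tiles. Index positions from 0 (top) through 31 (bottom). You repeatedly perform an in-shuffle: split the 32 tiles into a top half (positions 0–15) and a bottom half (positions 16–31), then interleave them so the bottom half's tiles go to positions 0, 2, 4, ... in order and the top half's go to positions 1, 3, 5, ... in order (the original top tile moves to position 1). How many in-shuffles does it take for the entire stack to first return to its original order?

The in-shuffle permutes the 32 positions with cycle lengths [2, 10, 10, 10].
Every tile is home exactly when every cycle has completed a whole number of laps, i.e. after lcm(2, 10) = 10 in-shuffles.

10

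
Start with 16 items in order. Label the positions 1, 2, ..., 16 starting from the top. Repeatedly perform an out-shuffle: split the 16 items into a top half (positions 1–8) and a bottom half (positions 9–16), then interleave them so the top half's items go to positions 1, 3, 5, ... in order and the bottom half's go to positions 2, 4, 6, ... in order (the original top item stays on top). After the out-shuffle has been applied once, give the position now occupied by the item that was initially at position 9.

Track the item's position through each out-shuffle:
9 → 2

2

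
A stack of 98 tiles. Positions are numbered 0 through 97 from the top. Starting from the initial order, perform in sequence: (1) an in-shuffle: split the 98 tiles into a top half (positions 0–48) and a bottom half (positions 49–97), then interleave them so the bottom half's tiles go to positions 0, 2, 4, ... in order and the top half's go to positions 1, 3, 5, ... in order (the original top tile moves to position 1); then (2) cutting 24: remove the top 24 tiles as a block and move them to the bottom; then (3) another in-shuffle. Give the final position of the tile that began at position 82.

Track the tile from position 82 forward through each operation:
  after op 1 (in-shuffle): 82 → 66
  after op 2 (cut 24): 66 → 42
  after op 3 (in-shuffle): 42 → 85

85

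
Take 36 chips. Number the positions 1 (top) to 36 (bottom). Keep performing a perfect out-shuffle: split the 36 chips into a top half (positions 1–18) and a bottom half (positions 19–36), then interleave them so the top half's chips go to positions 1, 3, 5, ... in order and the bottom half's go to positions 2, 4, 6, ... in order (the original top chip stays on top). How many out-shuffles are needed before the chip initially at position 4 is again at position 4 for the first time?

Follow position 4 under repeated out-shuffles:
4 → 7 → 13 → 25 → 14 → 27 → 18 → 35 → 34 → 32 → 28 → 20 → 4
It first returns after 12 out-shuffles.

12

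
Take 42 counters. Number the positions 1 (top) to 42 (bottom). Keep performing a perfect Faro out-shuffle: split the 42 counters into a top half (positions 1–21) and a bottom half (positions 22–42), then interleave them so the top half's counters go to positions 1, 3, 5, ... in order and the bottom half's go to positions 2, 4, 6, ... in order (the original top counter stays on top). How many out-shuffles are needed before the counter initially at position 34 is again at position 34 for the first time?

20

Follow position 34 under repeated out-shuffles:
34 → 26 → 10 → 19 → 37 → 32 → 22 → 2 → 3 → 5 → 9 → 17 → 33 → 24 → 6 → 11 → 21 → 41 → 40 → 38 → 34
It first returns after 20 out-shuffles.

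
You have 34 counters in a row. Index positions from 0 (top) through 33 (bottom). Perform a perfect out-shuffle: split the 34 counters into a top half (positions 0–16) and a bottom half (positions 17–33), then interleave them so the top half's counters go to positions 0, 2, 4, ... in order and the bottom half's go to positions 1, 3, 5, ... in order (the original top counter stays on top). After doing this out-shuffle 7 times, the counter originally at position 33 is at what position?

33

Position 33 is a fixed point of every out-shuffle, so the counter never moves.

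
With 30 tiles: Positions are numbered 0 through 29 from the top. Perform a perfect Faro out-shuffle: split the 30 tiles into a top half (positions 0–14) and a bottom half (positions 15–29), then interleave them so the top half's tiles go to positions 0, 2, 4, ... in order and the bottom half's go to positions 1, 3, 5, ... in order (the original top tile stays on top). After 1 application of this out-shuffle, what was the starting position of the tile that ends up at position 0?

0

Work backwards from position 0, undoing one out-shuffle at a time:
0 ← 0
So the tile now at position 0 started at position 0.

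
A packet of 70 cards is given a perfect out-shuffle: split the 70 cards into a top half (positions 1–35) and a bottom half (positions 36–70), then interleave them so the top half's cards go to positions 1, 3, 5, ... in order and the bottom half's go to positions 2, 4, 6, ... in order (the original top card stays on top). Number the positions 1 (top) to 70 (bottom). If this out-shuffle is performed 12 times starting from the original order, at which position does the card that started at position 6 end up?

57

Track the card's position through each out-shuffle:
6 → 11 → 21 → 41 → 12 → 23 → 45 → 20 → 39 → 8 → 15 → 29 → 57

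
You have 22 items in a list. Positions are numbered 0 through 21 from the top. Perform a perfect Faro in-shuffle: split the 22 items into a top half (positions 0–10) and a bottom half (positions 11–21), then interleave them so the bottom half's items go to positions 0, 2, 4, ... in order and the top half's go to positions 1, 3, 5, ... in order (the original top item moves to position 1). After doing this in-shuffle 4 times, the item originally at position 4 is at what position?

Track the item's position through each in-shuffle:
4 → 9 → 19 → 16 → 10

10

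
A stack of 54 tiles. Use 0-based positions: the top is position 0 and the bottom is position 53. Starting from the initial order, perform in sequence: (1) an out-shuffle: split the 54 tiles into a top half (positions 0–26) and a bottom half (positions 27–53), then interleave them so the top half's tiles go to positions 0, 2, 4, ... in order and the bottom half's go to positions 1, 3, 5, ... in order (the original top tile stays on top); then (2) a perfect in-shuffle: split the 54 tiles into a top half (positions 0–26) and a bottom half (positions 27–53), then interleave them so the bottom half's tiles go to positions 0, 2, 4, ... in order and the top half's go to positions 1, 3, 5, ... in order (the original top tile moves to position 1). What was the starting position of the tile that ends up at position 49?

Undo the operations in reverse order, starting from position 49:
  undo op 2 (in-shuffle, from top half): 49 ← 24
  undo op 1 (out-shuffle, from top half): 24 ← 12
So the tile at position 49 came from original position 12.

12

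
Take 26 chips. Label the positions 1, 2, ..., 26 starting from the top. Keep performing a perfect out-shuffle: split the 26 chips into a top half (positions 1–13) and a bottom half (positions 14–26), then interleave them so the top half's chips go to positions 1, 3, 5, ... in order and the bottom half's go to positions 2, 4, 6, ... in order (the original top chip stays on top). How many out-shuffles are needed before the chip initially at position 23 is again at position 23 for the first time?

20

Follow position 23 under repeated out-shuffles:
23 → 20 → 14 → 2 → 3 → 5 → 9 → 17 → 8 → 15 → 4 → 7 → 13 → 25 → 24 → 22 → 18 → 10 → 19 → 12 → 23
It first returns after 20 out-shuffles.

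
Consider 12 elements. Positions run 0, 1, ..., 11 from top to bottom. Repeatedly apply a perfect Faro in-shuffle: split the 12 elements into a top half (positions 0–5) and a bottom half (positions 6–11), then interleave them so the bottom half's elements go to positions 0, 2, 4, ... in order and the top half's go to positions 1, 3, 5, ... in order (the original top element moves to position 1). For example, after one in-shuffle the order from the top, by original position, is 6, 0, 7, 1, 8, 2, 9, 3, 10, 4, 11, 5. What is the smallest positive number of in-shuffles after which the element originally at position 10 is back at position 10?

Follow position 10 under repeated in-shuffles:
10 → 8 → 4 → 9 → 6 → 0 → 1 → 3 → 7 → 2 → 5 → 11 → 10
It first returns after 12 in-shuffles.

12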